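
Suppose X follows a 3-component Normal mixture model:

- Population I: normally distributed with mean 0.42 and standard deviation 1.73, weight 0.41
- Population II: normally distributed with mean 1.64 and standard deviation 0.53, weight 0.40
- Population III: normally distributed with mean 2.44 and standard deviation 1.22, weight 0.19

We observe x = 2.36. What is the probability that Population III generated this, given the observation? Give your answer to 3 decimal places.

0.267

P(component k | x) = w_k·f_k(x) / marginal(x), where marginal(x) = Σ_j w_j·f_j(x).
Component likelihoods at x = 2.36:
  f_I = (1/(1.73·√(2π)))·exp(−(2.36−0.42)²/(2·1.73²)) = 0.230602·exp(-0.62875) = 0.12297
  f_II = (1/(0.53·√(2π)))·exp(−(2.36−1.64)²/(2·0.53²)) = 0.752721·exp(-0.92275) = 0.29915
  f_III = (1/(1.22·√(2π)))·exp(−(2.36−2.44)²/(2·1.22²)) = 0.327002·exp(-0.00215) = 0.3263
Multiply by the mixture weights:
  w_I·f_I = 0.41 × 0.12297 = 0.0504177
  w_II·f_II = 0.40 × 0.29915 = 0.11966
  w_III·f_III = 0.19 × 0.3263 = 0.0619969
Normaliser: 0.0504177 + 0.11966 + 0.0619969 = 0.232075
P(Population III | x) ≈ 0.267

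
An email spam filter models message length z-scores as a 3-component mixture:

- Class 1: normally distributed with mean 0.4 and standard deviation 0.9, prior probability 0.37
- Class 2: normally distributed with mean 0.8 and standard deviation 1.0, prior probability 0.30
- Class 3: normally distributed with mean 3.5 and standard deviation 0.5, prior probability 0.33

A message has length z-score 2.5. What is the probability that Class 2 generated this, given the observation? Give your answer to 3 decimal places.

P(component k | x) = w_k·f_k(x) / marginal(x), where marginal(x) = Σ_j w_j·f_j(x).
Component likelihoods at x = 2.5:
  L_1 = (1/(0.9·√(2π)))·exp(−(2.5−0.4)²/(2·0.9²)) = 0.443269·exp(-2.72222) = 0.0291354
  L_2 = (1/(1.0·√(2π)))·exp(−(2.5−0.8)²/(2·1.0²)) = 0.398942·exp(-1.44500) = 0.0940491
  L_3 = (1/(0.5·√(2π)))·exp(−(2.5−3.5)²/(2·0.5²)) = 0.797885·exp(-2.00000) = 0.107982
Weight by the priors:
  w_1·L_1 = 0.37 × 0.0291354 = 0.0107801
  w_2·L_2 = 0.30 × 0.0940491 = 0.0282147
  w_3·L_3 = 0.33 × 0.107982 = 0.035634
Sum: 0.0107801 + 0.0282147 + 0.035634 = 0.0746289
So the posterior for Class 2 is 0.0282147 / 0.0746289 ≈ 0.378.

0.378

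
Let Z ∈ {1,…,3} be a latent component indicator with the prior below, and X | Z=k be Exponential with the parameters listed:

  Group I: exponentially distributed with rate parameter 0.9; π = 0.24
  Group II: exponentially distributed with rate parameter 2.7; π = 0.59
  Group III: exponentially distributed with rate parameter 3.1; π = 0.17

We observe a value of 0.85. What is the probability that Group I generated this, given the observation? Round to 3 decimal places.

Posterior ∝ prior × likelihood, so P(k | x) ∝ π_k f_k(x); normalise over all components.
Component likelihoods at x = 0.85:
  f_I = 0.418801
  f_II = 0.272056
  f_III = 0.222329
Multiply by the mixture weights:
  π_I·f_I = 0.24 × 0.418801 = 0.100512
  π_II·f_II = 0.59 × 0.272056 = 0.160513
  π_III·f_III = 0.17 × 0.222329 = 0.0377959
Evidence: 0.100512 + 0.160513 + 0.0377959 = 0.298821
Responsibility of Group I: 0.100512 / 0.298821 ≈ 0.336

0.336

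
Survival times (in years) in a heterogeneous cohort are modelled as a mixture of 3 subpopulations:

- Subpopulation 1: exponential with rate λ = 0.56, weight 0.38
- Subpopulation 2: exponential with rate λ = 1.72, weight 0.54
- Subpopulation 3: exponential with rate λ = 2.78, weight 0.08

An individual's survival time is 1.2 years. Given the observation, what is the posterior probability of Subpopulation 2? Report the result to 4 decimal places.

0.5028

P(component k | x) = π_k·f_k(x) / marginal(x), where marginal(x) = Σ_j π_j·f_j(x).
Exponential densities:
  f_1 = 0.285984
  f_2 = 0.218346
  f_3 = 0.0989096
Multiply by the mixture weights:
  π_1·f_1 = 0.38 × 0.285984 = 0.108674
  π_2·f_2 = 0.54 × 0.218346 = 0.117907
  π_3·f_3 = 0.08 × 0.0989096 = 0.00791277
Marginal: 0.108674 + 0.117907 + 0.00791277 = 0.234493
P(Subpopulation 2 | x) ≈ 0.5028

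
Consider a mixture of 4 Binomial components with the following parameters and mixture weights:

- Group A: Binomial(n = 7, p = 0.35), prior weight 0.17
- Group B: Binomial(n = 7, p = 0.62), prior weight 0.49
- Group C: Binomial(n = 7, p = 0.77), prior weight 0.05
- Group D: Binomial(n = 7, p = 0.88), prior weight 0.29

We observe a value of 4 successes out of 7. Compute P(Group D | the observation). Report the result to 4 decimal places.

Apply Bayes' rule: the posterior for each component is proportional to its prior times its likelihood at x.
Component likelihoods at x = 4 successes out of 7:
  f_A = C(7,4)·0.35^4·0.65^3 = 35·0.0150062·0.274625 = 0.144238
  f_B = C(7,4)·0.62^4·0.38^3 = 35·0.147763·0.054872 = 0.283782
  f_C = C(7,4)·0.77^4·0.23^3 = 35·0.35153·0.012167 = 0.149697
  f_D = C(7,4)·0.88^4·0.12^3 = 35·0.599695·0.001728 = 0.0362696
Multiply by the mixture weights:
  π_A·f_A = 0.17 × 0.144238 = 0.0245205
  π_B·f_B = 0.49 × 0.283782 = 0.139053
  π_C·f_C = 0.05 × 0.149697 = 0.00748487
  π_D·f_D = 0.29 × 0.0362696 = 0.0105182
Denominator: 0.0245205 + 0.139053 + 0.00748487 + 0.0105182 = 0.181577
Responsibility of Group D: 0.0105182 / 0.181577 ≈ 0.0579

0.0579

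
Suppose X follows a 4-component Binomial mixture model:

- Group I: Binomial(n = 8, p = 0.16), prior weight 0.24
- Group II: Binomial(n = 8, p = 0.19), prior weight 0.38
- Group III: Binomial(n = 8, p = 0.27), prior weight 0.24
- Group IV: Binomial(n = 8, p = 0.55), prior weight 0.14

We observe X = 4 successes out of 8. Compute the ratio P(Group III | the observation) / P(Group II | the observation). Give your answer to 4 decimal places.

1.6991

Posterior odds = (π_i f_i(x)) / (π_j f_j(x)); the normalising sum cancels.
Component likelihoods at x = 4 successes out of 8:
  p_I = 0.0228399
  p_II = 0.0392692
  p_III = 0.105644
  p_IV = 0.262663
Posterior odds = (π_III·p_III) / (π_II·p_II) = (0.24·0.105644) / (0.38·0.0392692) = 0.0253545 / 0.0149223 ≈ 1.6991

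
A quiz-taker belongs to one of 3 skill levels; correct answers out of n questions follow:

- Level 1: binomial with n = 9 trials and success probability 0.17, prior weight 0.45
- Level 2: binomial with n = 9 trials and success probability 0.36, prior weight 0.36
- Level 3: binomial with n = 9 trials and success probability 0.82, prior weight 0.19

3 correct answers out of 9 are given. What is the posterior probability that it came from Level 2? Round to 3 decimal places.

0.614

By Bayes' theorem, P(k | x) = w_k f_k(x) / Σ_j w_j f_j(x).
Binomial probabilities:
  p_1 = C(9,3)·0.17^3·0.83^6 = 84·0.004913·0.32694 = 0.134926
  p_2 = C(9,3)·0.36^3·0.64^6 = 84·0.046656·0.0687195 = 0.269319
  p_3 = C(9,3)·0.82^3·0.18^6 = 84·0.551368·3.40122e-05 = 0.00157527
Unnormalised posteriors:
  w_1·p_1 = 0.45 × 0.134926 = 0.0607166
  w_2·p_2 = 0.36 × 0.269319 = 0.0969548
  w_3·p_3 = 0.19 × 0.00157527 = 0.000299302
Evidence: 0.0607166 + 0.0969548 + 0.000299302 = 0.157971
P(Level 2 | data) = 0.0969548 / 0.157971 ≈ 0.614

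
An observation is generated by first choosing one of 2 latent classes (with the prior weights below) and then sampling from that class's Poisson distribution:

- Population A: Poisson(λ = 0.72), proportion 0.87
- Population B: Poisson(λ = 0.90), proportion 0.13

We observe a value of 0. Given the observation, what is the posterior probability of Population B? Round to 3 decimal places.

0.111

The responsibility of component k is π_k f_k(x) divided by Σ_j π_j f_j(x).
Evaluate each component's likelihood at the observed value:
  f_A = e^(−0.72)·0.72^0/0! = 0.486752
  f_B = e^(−0.90)·0.90^0/0! = 0.40657
Multiply by the mixture weights:
  π_A·f_A = 0.87 × 0.486752 = 0.423474
  π_B·f_B = 0.13 × 0.40657 = 0.0528541
Sum: 0.423474 + 0.0528541 = 0.476329
So the posterior for Population B is 0.0528541 / 0.476329 ≈ 0.111.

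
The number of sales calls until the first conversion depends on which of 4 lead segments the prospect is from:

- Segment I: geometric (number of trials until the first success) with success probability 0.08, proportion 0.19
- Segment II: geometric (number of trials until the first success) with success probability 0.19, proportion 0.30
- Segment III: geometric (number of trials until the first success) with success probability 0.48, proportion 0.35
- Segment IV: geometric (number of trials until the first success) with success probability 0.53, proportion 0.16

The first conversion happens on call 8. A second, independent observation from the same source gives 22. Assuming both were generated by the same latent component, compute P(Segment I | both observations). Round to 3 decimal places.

P(component k | x) = π_k·f_k(x) / marginal(x), where marginal(x) = Σ_j π_j·f_j(x).
Since both observations come from the same component, the likelihood for component k is f_k(x₁)·f_k(x₂).
  f_I = [0.0446277] × [0.0138878] = 0.000619782
  f_II = [0.0434659] × [0.00227478] = 9.88753e-05
  f_III = [0.00493474] × [5.21569e-07] = 2.57381e-09
  f_IV = [0.0026851] × [6.89177e-08] = 1.85051e-10
Weight by the priors:
  π_I·f_I = 0.19 × 0.000619782 = 0.000117759
  π_II·f_II = 0.30 × 9.88753e-05 = 2.96626e-05
  π_III·f_III = 0.35 × 2.57381e-09 = 9.00833e-10
  π_IV·f_IV = 0.16 × 1.85051e-10 = 2.96082e-11
Denominator: 0.000117759 + 2.96626e-05 + 9.00833e-10 + 2.96082e-11 = 0.000147422
P(Segment I | x₁,x₂) = 0.000117759 / 0.000147422 ≈ 0.799

0.799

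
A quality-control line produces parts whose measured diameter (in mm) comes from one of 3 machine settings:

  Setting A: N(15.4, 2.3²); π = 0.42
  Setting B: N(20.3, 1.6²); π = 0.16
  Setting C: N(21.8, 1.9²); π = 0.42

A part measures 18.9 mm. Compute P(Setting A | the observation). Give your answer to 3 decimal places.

Posterior ∝ prior × likelihood, so P(k | x) ∝ w_k f_k(x); normalise over all components.
Normal densities:
  p_A = (1/(2.3·√(2π)))·exp(−(18.9−15.4)²/(2·2.3²)) = 0.173453·exp(-1.15784) = 0.0544925
  p_B = (1/(1.6·√(2π)))·exp(−(18.9−20.3)²/(2·1.6²)) = 0.249339·exp(-0.38281) = 0.170034
  p_C = (1/(1.9·√(2π)))·exp(−(18.9−21.8)²/(2·1.9²)) = 0.209970·exp(-1.16482) = 0.0655061
Unnormalised posteriors:
  w_A·p_A = 0.42 × 0.0544925 = 0.0228868
  w_B·p_B = 0.16 × 0.170034 = 0.0272055
  w_C·p_C = 0.42 × 0.0655061 = 0.0275126
Evidence: 0.0228868 + 0.0272055 + 0.0275126 = 0.0776049
So the posterior for Setting A is 0.0228868 / 0.0776049 ≈ 0.295.

0.295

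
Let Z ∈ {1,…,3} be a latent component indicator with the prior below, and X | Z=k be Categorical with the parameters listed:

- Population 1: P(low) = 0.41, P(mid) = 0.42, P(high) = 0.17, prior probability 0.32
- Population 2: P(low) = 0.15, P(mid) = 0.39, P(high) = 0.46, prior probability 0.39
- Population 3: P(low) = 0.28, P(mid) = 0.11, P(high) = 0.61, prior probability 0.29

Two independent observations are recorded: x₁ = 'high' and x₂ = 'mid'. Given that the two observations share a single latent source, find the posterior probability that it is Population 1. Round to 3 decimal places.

Posterior ∝ prior × likelihood, so P(k | x) ∝ π_k f_k(x); normalise over all components.
Since both observations come from the same component, the likelihood for component k is f_k(x₁)·f_k(x₂).
  p_1 = [0.17] × [0.42] = 0.0714
  p_2 = [0.46] × [0.39] = 0.1794
  p_3 = [0.61] × [0.11] = 0.0671
Unnormalised posteriors:
  π_1·p_1 = 0.32 × 0.0714 = 0.022848
  π_2·p_2 = 0.39 × 0.1794 = 0.069966
  π_3·p_3 = 0.29 × 0.0671 = 0.019459
Normaliser: 0.022848 + 0.069966 + 0.019459 = 0.112273
P(Population 1 | data) = 0.022848 / 0.112273 ≈ 0.204

0.204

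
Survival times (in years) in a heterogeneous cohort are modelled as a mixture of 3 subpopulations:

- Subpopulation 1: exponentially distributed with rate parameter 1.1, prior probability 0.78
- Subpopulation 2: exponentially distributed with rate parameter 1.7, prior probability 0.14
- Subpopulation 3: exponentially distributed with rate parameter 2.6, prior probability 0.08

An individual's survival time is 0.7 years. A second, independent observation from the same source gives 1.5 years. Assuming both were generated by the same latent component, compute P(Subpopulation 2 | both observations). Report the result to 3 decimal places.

0.101

The responsibility of component k is π_k f_k(x) divided by Σ_j π_j f_j(x).
Since both observations come from the same component, the likelihood for component k is f_k(x₁)·f_k(x₂).
  L_1 = [0.509314] × [0.211255] = 0.107595
  L_2 = [0.517176] × [0.132739] = 0.0686494
  L_3 = [0.421267] × [0.052629] = 0.0221708
Prior × likelihood for each component:
  π_1·L_1 = 0.78 × 0.107595 = 0.0839242
  π_2·L_2 = 0.14 × 0.0686494 = 0.00961091
  π_3·L_3 = 0.08 × 0.0221708 = 0.00177367
Denominator: 0.0839242 + 0.00961091 + 0.00177367 = 0.0953088
P(Subpopulation 2 | x₁, x₂) = 0.00961091 / 0.0953088 ≈ 0.101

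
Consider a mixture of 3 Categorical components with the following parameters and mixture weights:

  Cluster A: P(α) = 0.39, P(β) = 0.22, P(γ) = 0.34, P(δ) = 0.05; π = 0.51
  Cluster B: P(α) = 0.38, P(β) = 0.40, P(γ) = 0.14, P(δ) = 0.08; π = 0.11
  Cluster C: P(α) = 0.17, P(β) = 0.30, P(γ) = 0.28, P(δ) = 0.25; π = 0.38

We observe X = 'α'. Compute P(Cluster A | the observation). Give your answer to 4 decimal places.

By Bayes' theorem, P(k | x) = π_k f_k(x) / Σ_j π_j f_j(x).
Categorical probabilities:
  f_A = P(α | comp) = 0.39
  f_B = P(α | comp) = 0.38
  f_C = P(α | comp) = 0.17
Multiply by the mixture weights:
  π_A·f_A = 0.51 × 0.39 = 0.1989
  π_B·f_B = 0.11 × 0.38 = 0.0418
  π_C·f_C = 0.38 × 0.17 = 0.0646
Denominator: 0.1989 + 0.0418 + 0.0646 = 0.3053
P(Cluster A | data) = 0.1989 / 0.3053 ≈ 0.6515

0.6515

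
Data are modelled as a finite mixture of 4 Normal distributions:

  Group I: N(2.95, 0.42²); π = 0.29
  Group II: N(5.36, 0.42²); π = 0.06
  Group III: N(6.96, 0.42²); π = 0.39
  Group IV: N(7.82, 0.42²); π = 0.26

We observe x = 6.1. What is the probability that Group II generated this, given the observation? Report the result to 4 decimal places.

Posterior ∝ prior × likelihood, so P(k | x) ∝ π_k f_k(x); normalise over all components.
Normal densities:
  f_I = (1/(0.42·√(2π)))·exp(−(6.1−2.95)²/(2·0.42²)) = 0.949863·exp(-28.12500) = 5.796e-13
  f_II = (1/(0.42·√(2π)))·exp(−(6.1−5.36)²/(2·0.42²)) = 0.949863·exp(-1.55215) = 0.201173
  f_III = (1/(0.42·√(2π)))·exp(−(6.1−6.96)²/(2·0.42²)) = 0.949863·exp(-2.09637) = 0.11674
  f_IV = (1/(0.42·√(2π)))·exp(−(6.1−7.82)²/(2·0.42²)) = 0.949863·exp(-8.38549) = 0.000216715
Prior × likelihood for each component:
  π_I·f_I = 0.29 × 5.796e-13 = 1.68084e-13
  π_II·f_II = 0.06 × 0.201173 = 0.0120704
  π_III·f_III = 0.39 × 0.11674 = 0.0455284
  π_IV·f_IV = 0.26 × 0.000216715 = 5.6346e-05
Marginal: 1.68084e-13 + 0.0120704 + 0.0455284 + 5.6346e-05 = 0.0576551
So the posterior for Group II is 0.0120704 / 0.0576551 ≈ 0.2094.

0.2094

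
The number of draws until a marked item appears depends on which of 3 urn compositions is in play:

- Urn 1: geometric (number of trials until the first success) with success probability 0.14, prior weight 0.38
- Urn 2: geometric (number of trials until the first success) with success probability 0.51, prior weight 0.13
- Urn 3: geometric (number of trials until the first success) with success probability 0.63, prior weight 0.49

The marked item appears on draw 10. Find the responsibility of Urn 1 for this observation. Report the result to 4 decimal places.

Apply Bayes' rule: the posterior for each component is proportional to its prior times its likelihood at x.
Component likelihoods at x = 10:
  p_1 = 0.14·(1−0.14)^9 = 0.14·0.257327 = 0.0360258
  p_2 = 0.51·(1−0.51)^9 = 0.51·0.00162841 = 0.000830491
  p_3 = 0.63·(1−0.63)^9 = 0.63·0.000129962 = 8.18759e-05
Multiply by the mixture weights:
  π_1·p_1 = 0.38 × 0.0360258 = 0.0136898
  π_2·p_2 = 0.13 × 0.000830491 = 0.000107964
  π_3·p_3 = 0.49 × 8.18759e-05 = 4.01192e-05
Sum: 0.0136898 + 0.000107964 + 4.01192e-05 = 0.0138379
So the posterior for Urn 1 is 0.0136898 / 0.0138379 ≈ 0.9893.

0.9893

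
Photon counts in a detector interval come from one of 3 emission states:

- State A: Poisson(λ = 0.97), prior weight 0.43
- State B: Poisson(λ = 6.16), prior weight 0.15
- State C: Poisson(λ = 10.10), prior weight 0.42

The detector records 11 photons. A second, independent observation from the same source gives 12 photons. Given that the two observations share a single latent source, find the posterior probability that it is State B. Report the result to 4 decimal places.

The responsibility of component k is π_k f_k(x) divided by Σ_j π_j f_j(x).
Since both observations come from the same component, the likelihood for component k is f_k(x₁)·f_k(x₂).
  f_A = [e^(−0.97)·0.97^11/11! = 6.7931e-09] × [5.49109e-10] = 3.73015e-18
  f_B = [e^(−6.16)·6.16^11/11! = 0.0256435] × [0.0131637] = 0.000337564
  f_C = [e^(−10.10)·10.10^11/11! = 0.114817] × [0.0966374] = 0.0110956
Unnormalised posteriors:
  π_A·f_A = 0.43 × 3.73015e-18 = 1.60396e-18
  π_B·f_B = 0.15 × 0.000337564 = 5.06345e-05
  π_C·f_C = 0.42 × 0.0110956 = 0.00466015
Evidence: 1.60396e-18 + 5.06345e-05 + 0.00466015 = 0.00471078
Responsibility of State B: 5.06345e-05 / 0.00471078 ≈ 0.0107

0.0107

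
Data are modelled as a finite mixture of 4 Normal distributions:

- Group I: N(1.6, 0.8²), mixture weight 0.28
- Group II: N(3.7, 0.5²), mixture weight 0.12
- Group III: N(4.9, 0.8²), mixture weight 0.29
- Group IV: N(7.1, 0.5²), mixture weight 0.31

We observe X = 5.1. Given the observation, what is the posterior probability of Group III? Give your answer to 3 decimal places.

0.986

By Bayes' theorem, P(k | x) = π_k f_k(x) / Σ_j π_j f_j(x).
Component likelihoods at x = 5.1:
  f_I = 3.47925e-05
  f_II = 0.0158309
  f_III = 0.483335
  f_IV = 0.00026766
Weight by the priors:
  π_I·f_I = 0.28 × 3.47925e-05 = 9.74191e-06
  π_II·f_II = 0.12 × 0.0158309 = 0.00189971
  π_III·f_III = 0.29 × 0.483335 = 0.140167
  π_IV·f_IV = 0.31 × 0.00026766 = 8.29747e-05
Marginal: 9.74191e-06 + 0.00189971 + 0.140167 + 8.29747e-05 = 0.14216
So the posterior for Group III is 0.140167 / 0.14216 ≈ 0.986.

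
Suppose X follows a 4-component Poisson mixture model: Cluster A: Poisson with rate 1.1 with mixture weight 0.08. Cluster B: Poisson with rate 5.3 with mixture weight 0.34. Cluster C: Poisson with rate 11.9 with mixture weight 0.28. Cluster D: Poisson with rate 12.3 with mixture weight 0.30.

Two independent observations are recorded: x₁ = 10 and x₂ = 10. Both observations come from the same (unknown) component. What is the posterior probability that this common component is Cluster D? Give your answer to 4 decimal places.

By Bayes' theorem, P(k | x) = w_k f_k(x) / Σ_j w_j f_j(x).
Since both observations come from the same component, the likelihood for component k is f_k(x₁)·f_k(x₂).
  f_A = [e^(−1.1)·1.1^10/10! = 2.37925e-07] × [2.37925e-07] = 5.66083e-14
  f_B = [e^(−5.3)·5.3^10/10! = 0.0240566] × [0.0240566] = 0.000578722
  f_C = [e^(−11.9)·11.9^10/10! = 0.106562] × [0.106562] = 0.0113555
  f_D = [e^(−12.3)·12.3^10/10! = 0.0994182] × [0.0994182] = 0.00988398
Weight by the priors:
  w_A·f_A = 0.08 × 5.66083e-14 = 4.52866e-15
  w_B·f_B = 0.34 × 0.000578722 = 0.000196765
  w_C·f_C = 0.28 × 0.0113555 = 0.00317953
  w_D·f_D = 0.30 × 0.00988398 = 0.00296519
Normaliser: 4.52866e-15 + 0.000196765 + 0.00317953 + 0.00296519 = 0.00634149
P(Cluster D | x₁,x₂) = 0.00296519 / 0.00634149 ≈ 0.4676

0.4676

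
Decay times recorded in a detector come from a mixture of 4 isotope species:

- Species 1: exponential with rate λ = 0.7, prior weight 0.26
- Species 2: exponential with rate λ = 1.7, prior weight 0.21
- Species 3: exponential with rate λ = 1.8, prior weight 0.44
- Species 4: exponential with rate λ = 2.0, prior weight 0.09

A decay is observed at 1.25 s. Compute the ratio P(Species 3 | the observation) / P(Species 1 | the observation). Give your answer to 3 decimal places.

Since P(k|x) ∝ P(Z=k) f_k(x), the posterior odds are P(Z=i) f_i(x) / (P(Z=j) f_j(x)).
Evaluate each component's likelihood at the observed value:
  f_1 = 0.291803
  f_2 = 0.203036
  f_3 = 0.189719
  f_4 = 0.16417
0.0834762 / 0.0758689 ≈ 1.100

1.100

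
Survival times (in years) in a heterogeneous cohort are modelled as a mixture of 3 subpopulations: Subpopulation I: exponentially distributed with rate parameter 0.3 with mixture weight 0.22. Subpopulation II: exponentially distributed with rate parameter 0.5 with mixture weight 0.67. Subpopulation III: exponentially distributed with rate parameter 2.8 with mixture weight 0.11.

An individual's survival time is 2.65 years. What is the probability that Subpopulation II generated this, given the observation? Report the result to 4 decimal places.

0.7481

Posterior ∝ prior × likelihood, so P(k | x) ∝ w_k f_k(x); normalise over all components.
Evaluate each component's likelihood at the observed value:
  L_I = 0.135474
  L_II = 0.132901
  L_III = 0.00167762
Unnormalised posteriors:
  w_I·L_I = 0.22 × 0.135474 = 0.0298044
  w_II·L_II = 0.67 × 0.132901 = 0.089044
  w_III·L_III = 0.11 × 0.00167762 = 0.000184538
Sum: 0.0298044 + 0.089044 + 0.000184538 = 0.119033
Responsibility of Subpopulation II: 0.089044 / 0.119033 ≈ 0.7481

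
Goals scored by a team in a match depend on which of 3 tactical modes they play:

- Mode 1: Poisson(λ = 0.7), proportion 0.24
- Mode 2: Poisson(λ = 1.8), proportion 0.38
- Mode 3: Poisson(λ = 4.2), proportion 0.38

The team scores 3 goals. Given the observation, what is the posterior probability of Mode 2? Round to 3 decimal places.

The responsibility of component k is P(Z=k) f_k(x) divided by Σ_j P(Z=j) f_j(x).
Poisson probabilities:
  L_1 = e^(−0.7)·0.7^3/3! = 0.0283881
  L_2 = e^(−1.8)·1.8^3/3! = 0.160671
  L_3 = e^(−4.2)·4.2^3/3! = 0.185165
Unnormalised posteriors:
  P(Z=1)·L_1 = 0.24 × 0.0283881 = 0.00681315
  P(Z=2)·L_2 = 0.38 × 0.160671 = 0.0610548
  P(Z=3)·L_3 = 0.38 × 0.185165 = 0.0703628
Marginal: 0.00681315 + 0.0610548 + 0.0703628 = 0.138231
P(Mode 2 | 3 goals) ≈ 0.442

0.442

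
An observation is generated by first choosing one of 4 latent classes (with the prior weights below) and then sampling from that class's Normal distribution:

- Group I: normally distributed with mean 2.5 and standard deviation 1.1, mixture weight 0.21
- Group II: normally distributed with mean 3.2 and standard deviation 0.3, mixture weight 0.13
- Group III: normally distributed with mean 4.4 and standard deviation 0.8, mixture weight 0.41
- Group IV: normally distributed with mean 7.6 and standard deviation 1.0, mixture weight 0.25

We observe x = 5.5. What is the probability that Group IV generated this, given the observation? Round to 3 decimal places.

By Bayes' theorem, P(k | x) = π_k f_k(x) / Σ_j π_j f_j(x).
Component likelihoods at x = 5.5:
  L_I = 0.00879777
  L_II = 2.29275e-13
  L_III = 0.193765
  L_IV = 0.0439836
Multiply by the mixture weights:
  π_I·L_I = 0.21 × 0.00879777 = 0.00184753
  π_II·L_II = 0.13 × 2.29275e-13 = 2.98057e-14
  π_III·L_III = 0.41 × 0.193765 = 0.0794438
  π_IV·L_IV = 0.25 × 0.0439836 = 0.0109959
Denominator: 0.00184753 + 2.98057e-14 + 0.0794438 + 0.0109959 = 0.0922872
P(Group IV | the observation) ≈ 0.119

0.119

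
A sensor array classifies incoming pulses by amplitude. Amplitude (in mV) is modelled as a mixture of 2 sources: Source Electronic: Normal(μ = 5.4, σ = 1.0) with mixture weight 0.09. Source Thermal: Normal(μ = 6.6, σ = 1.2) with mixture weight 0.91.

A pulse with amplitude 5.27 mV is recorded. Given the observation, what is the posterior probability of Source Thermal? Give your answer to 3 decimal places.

The responsibility of component k is π_k f_k(x) divided by Σ_j π_j f_j(x).
Evaluate each component's likelihood at the observed value:
  L_Electronic = (1/(1.0·√(2π)))·exp(−(5.27−5.4)²/(2·1.0²)) = 0.398942·exp(-0.00845) = 0.395585
  L_Thermal = (1/(1.2·√(2π)))·exp(−(5.27−6.6)²/(2·1.2²)) = 0.332452·exp(-0.61420) = 0.179881
Multiply by the mixture weights:
  π_Electronic·L_Electronic = 0.09 × 0.395585 = 0.0356027
  π_Thermal·L_Thermal = 0.91 × 0.179881 = 0.163691
Marginal: 0.0356027 + 0.163691 = 0.199294
So the posterior for Source Thermal is 0.163691 / 0.199294 ≈ 0.821.

0.821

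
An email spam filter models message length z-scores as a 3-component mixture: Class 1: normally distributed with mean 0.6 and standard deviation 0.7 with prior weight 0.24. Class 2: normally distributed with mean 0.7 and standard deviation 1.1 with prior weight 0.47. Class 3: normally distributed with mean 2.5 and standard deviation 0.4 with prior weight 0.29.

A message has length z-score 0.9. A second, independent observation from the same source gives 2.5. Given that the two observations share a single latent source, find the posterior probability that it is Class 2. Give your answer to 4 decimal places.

0.8943

Apply Bayes' rule: the posterior for each component is proportional to its prior times its likelihood at x.
Since both observations come from the same component, the likelihood for component k is f_k(x₁)·f_k(x₂).
  p_1 = [0.51991] × [0.0143223] = 0.0074463
  p_2 = [0.356729] × [0.0950748] = 0.033916
  p_3 = [0.000334576] × [0.997356] = 0.000333691
Prior × likelihood for each component:
  w_1·p_1 = 0.24 × 0.0074463 = 0.00178711
  w_2·p_2 = 0.47 × 0.033916 = 0.0159405
  w_3·p_3 = 0.29 × 0.000333691 = 9.67703e-05
Evidence: 0.00178711 + 0.0159405 + 9.67703e-05 = 0.0178244
P(Class 2 | x) ≈ 0.8943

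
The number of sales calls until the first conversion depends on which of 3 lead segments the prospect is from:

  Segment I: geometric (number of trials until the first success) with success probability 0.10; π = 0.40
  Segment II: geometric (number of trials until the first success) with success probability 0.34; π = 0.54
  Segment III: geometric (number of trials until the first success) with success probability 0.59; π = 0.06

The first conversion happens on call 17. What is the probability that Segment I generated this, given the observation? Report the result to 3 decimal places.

The responsibility of component k is P(Z=k) f_k(x) divided by Σ_j P(Z=j) f_j(x).
Geometric probabilities:
  f_I = 0.10·(1−0.10)^16 = 0.10·0.185302 = 0.0185302
  f_II = 0.34·(1−0.34)^16 = 0.34·0.00129629 = 0.000440739
  f_III = 0.59·(1−0.59)^16 = 0.59·6.3759e-07 = 3.76178e-07
Prior × likelihood for each component:
  P(Z=I)·f_I = 0.40 × 0.0185302 = 0.00741208
  P(Z=II)·f_II = 0.54 × 0.000440739 = 0.000237999
  P(Z=III)·f_III = 0.06 × 3.76178e-07 = 2.25707e-08
Sum: 0.00741208 + 0.000237999 + 2.25707e-08 = 0.0076501
P(Segment I | x) ≈ 0.969

0.969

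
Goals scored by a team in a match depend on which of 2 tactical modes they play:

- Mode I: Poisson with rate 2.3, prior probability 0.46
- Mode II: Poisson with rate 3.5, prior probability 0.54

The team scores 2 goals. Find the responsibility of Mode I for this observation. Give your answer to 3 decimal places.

Apply Bayes' rule: the posterior for each component is proportional to its prior times its likelihood at x.
Poisson probabilities:
  f_I = e^(−2.3)·2.3^2/2! = 0.265185
  f_II = e^(−3.5)·3.5^2/2! = 0.184959
Weight by the priors:
  P(Z=I)·f_I = 0.46 × 0.265185 = 0.121985
  P(Z=II)·f_II = 0.54 × 0.184959 = 0.0998778
Sum: 0.121985 + 0.0998778 = 0.221863
Responsibility of Mode I: 0.121985 / 0.221863 ≈ 0.550

0.550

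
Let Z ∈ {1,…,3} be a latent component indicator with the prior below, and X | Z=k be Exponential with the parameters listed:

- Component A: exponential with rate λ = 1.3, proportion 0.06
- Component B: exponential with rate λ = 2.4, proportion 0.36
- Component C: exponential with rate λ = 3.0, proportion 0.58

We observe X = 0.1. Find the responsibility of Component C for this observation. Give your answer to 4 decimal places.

0.6328

Apply Bayes' rule: the posterior for each component is proportional to its prior times its likelihood at x.
Exponential densities:
  f_A = 1.3·e^(−1.3·0.1) = 1.3·e^(−0.1300) = 1.14152
  f_B = 2.4·e^(−2.4·0.1) = 2.4·e^(−0.2400) = 1.88791
  f_C = 3.0·e^(−3.0·0.1) = 3.0·e^(−0.3000) = 2.22245
Unnormalised posteriors:
  P(Z=A)·f_A = 0.06 × 1.14152 = 0.0684914
  P(Z=B)·f_B = 0.36 × 1.88791 = 0.679646
  P(Z=C)·f_C = 0.58 × 2.22245 = 1.28902
Marginal: 0.0684914 + 0.679646 + 1.28902 = 2.03716
P(Component C | x) ≈ 0.6328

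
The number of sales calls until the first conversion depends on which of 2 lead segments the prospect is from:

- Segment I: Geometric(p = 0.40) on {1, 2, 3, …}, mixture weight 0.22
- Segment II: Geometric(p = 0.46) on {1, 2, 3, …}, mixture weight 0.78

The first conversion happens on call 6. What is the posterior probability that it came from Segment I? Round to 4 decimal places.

The responsibility of component k is π_k f_k(x) divided by Σ_j π_j f_j(x).
Evaluate each component's likelihood at the observed value:
  L_I = 0.031104
  L_II = 0.0211216
Unnormalised posteriors:
  π_I·L_I = 0.22 × 0.031104 = 0.00684288
  π_II·L_II = 0.78 × 0.0211216 = 0.0164748
Denominator: 0.00684288 + 0.0164748 = 0.0233177
P(Segment I | the observation) ≈ 0.2935

0.2935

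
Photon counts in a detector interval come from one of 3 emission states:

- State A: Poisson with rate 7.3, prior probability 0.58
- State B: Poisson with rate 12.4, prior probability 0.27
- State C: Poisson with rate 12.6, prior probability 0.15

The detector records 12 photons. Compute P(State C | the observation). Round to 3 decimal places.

0.255

Posterior ∝ prior × likelihood, so P(k | x) ∝ w_k f_k(x); normalise over all components.
Component likelihoods at x = 12 photons:
  f_A = 0.0322989
  f_B = 0.113624
  f_C = 0.11272
Unnormalised posteriors:
  w_A·f_A = 0.58 × 0.0322989 = 0.0187334
  w_B·f_B = 0.27 × 0.113624 = 0.0306786
  w_C·f_C = 0.15 × 0.11272 = 0.0169079
Normaliser: 0.0187334 + 0.0306786 + 0.0169079 = 0.0663199
P(State C | 12 photons) ≈ 0.255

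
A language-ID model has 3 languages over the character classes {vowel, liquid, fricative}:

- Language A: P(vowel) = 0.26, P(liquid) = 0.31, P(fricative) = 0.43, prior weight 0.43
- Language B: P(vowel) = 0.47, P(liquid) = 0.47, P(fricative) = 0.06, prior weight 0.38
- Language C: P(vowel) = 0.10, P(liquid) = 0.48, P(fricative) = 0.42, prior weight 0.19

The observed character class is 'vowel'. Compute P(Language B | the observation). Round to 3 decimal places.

P(component k | x) = P(Z=k)·f_k(x) / marginal(x), where marginal(x) = Σ_j P(Z=j)·f_j(x).
Categorical probabilities:
  f_A = P(vowel | comp) = 0.26
  f_B = P(vowel | comp) = 0.47
  f_C = P(vowel | comp) = 0.10
Multiply by the mixture weights:
  P(Z=A)·f_A = 0.43 × 0.26 = 0.1118
  P(Z=B)·f_B = 0.38 × 0.47 = 0.1786
  P(Z=C)·f_C = 0.19 × 0.1 = 0.019
Sum: 0.1118 + 0.1786 + 0.019 = 0.3094
P(Language B | data) = 0.1786 / 0.3094 ≈ 0.577

0.577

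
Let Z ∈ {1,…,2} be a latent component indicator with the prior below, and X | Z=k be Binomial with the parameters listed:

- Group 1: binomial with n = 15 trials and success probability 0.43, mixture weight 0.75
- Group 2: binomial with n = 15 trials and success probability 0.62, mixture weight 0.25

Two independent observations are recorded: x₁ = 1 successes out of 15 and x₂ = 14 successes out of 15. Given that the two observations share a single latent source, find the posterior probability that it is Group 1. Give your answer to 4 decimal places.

Posterior ∝ prior × likelihood, so P(k | x) ∝ P(Z=k) f_k(x); normalise over all components.
Since both observations come from the same component, the likelihood for component k is f_k(x₁)·f_k(x₂).
  f_1 = [0.00246495] × [6.3172e-05] = 1.55716e-07
  f_2 = [1.21746e-05] × [0.00706901] = 8.60621e-08
Multiply by the mixture weights:
  P(Z=1)·f_1 = 0.75 × 1.55716e-07 = 1.16787e-07
  P(Z=2)·f_2 = 0.25 × 8.60621e-08 = 2.15155e-08
Marginal: 1.16787e-07 + 2.15155e-08 = 1.38302e-07
Responsibility of Group 1: 1.16787e-07 / 1.38302e-07 ≈ 0.8444

0.8444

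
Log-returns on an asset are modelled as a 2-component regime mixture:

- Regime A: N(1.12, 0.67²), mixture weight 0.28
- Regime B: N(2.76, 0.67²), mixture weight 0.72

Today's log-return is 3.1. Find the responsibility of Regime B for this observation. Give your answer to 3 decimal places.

Apply Bayes' rule: the posterior for each component is proportional to its prior times its likelihood at x.
Component likelihoods at x = 3.1:
  L_A = (1/(0.67·√(2π)))·exp(−(3.1−1.12)²/(2·0.67²)) = 0.595436·exp(-4.36667) = 0.0075581
  L_B = (1/(0.67·√(2π)))·exp(−(3.1−2.76)²/(2·0.67²)) = 0.595436·exp(-0.12876) = 0.523499
Unnormalised posteriors:
  w_A·L_A = 0.28 × 0.0075581 = 0.00211627
  w_B·L_B = 0.72 × 0.523499 = 0.376919
Evidence: 0.00211627 + 0.376919 = 0.379036
P(Regime B | x) = 0.376919 / 0.379036 ≈ 0.994

0.994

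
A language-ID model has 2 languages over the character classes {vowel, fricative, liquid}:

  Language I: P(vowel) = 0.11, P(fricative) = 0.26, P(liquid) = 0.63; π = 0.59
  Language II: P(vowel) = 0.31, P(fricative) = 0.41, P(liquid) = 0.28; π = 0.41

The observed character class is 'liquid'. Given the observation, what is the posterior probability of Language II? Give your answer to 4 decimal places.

0.2360

P(component k | x) = w_k·f_k(x) / marginal(x), where marginal(x) = Σ_j w_j·f_j(x).
Categorical probabilities:
  f_I = 0.63
  f_II = 0.28
Weight by the priors:
  w_I·f_I = 0.59 × 0.63 = 0.3717
  w_II·f_II = 0.41 × 0.28 = 0.1148
Denominator: 0.3717 + 0.1148 = 0.4865
So the posterior for Language II is 0.1148 / 0.4865 ≈ 0.2360.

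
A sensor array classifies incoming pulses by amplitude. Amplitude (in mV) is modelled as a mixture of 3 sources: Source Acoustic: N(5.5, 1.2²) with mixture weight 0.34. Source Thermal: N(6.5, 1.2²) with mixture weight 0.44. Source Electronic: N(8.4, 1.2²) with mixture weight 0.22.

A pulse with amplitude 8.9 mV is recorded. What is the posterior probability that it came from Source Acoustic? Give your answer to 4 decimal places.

Apply Bayes' rule: the posterior for each component is proportional to its prior times its likelihood at x.
Component likelihoods at x = 8.9 mV:
  f_Acoustic = (1/(1.2·√(2π)))·exp(−(8.9−5.5)²/(2·1.2²)) = 0.332452·exp(-4.01389) = 0.00600508
  f_Thermal = (1/(1.2·√(2π)))·exp(−(8.9−6.5)²/(2·1.2²)) = 0.332452·exp(-2.00000) = 0.0449925
  f_Electronic = (1/(1.2·√(2π)))·exp(−(8.9−8.4)²/(2·1.2²)) = 0.332452·exp(-0.08681) = 0.30481
Unnormalised posteriors:
  π_Acoustic·f_Acoustic = 0.34 × 0.00600508 = 0.00204173
  π_Thermal·f_Thermal = 0.44 × 0.0449925 = 0.0197967
  π_Electronic·f_Electronic = 0.22 × 0.30481 = 0.0670583
Normaliser: 0.00204173 + 0.0197967 + 0.0670583 = 0.0888967
P(Source Acoustic | x) = 0.00204173 / 0.0888967 ≈ 0.0230

0.0230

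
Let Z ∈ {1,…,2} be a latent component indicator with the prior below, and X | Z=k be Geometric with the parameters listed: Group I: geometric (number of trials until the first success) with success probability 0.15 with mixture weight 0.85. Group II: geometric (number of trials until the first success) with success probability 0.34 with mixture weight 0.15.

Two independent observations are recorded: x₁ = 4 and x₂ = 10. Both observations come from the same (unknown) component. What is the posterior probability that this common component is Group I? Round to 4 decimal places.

The responsibility of component k is π_k f_k(x) divided by Σ_j π_j f_j(x).
Since both observations come from the same component, the likelihood for component k is f_k(x₁)·f_k(x₂).
  L_I = [0.0921187] × [0.0347425] = 0.00320044
  L_II = [0.0977486] × [0.00807931] = 0.000789742
Multiply by the mixture weights:
  π_I·L_I = 0.85 × 0.00320044 = 0.00272037
  π_II·L_II = 0.15 × 0.000789742 = 0.000118461
Normaliser: 0.00272037 + 0.000118461 = 0.00283883
P(Group I | data) = 0.00272037 / 0.00283883 ≈ 0.9583

0.9583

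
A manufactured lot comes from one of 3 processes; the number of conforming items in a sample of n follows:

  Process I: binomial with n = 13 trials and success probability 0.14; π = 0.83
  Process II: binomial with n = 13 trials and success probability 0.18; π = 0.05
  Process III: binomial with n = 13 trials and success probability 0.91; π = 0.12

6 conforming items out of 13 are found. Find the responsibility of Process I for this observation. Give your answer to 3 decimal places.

0.836

By Bayes' theorem, P(k | x) = w_k f_k(x) / Σ_j w_j f_j(x).
Component likelihoods at x = 6 conforming items out of 13:
  f_I = 0.00449547
  f_II = 0.0145495
  f_III = 4.66083e-05
Prior × likelihood for each component:
  w_I·f_I = 0.83 × 0.00449547 = 0.00373124
  w_II·f_II = 0.05 × 0.0145495 = 0.000727477
  w_III·f_III = 0.12 × 4.66083e-05 = 5.593e-06
Denominator: 0.00373124 + 0.000727477 + 5.593e-06 = 0.00446431
Responsibility of Process I: 0.00373124 / 0.00446431 ≈ 0.836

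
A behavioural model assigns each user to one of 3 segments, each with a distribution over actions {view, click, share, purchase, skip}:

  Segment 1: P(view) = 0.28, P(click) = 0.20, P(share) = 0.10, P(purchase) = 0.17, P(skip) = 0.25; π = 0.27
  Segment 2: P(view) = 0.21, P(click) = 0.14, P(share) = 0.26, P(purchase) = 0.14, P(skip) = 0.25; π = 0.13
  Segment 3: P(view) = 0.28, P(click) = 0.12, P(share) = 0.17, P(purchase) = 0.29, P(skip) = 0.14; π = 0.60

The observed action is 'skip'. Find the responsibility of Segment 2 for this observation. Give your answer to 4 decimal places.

0.1766

Apply Bayes' rule: the posterior for each component is proportional to its prior times its likelihood at x.
Evaluate each component's likelihood at the observed value:
  p_1 = 0.25
  p_2 = 0.25
  p_3 = 0.14
Weight by the priors:
  w_1·p_1 = 0.27 × 0.25 = 0.0675
  w_2·p_2 = 0.13 × 0.25 = 0.0325
  w_3·p_3 = 0.60 × 0.14 = 0.084
Denominator: 0.0675 + 0.0325 + 0.084 = 0.184
P(Segment 2 | data) ≈ 0.1766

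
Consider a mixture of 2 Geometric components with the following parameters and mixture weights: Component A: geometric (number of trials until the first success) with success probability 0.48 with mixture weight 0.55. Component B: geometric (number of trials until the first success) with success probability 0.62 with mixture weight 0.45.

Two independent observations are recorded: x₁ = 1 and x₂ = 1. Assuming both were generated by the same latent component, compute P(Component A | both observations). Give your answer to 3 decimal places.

Posterior ∝ prior × likelihood, so P(k | x) ∝ π_k f_k(x); normalise over all components.
Since both observations come from the same component, the likelihood for component k is f_k(x₁)·f_k(x₂).
  L_A = [0.48] × [0.48] = 0.2304
  L_B = [0.62] × [0.62] = 0.3844
Multiply by the mixture weights:
  π_A·L_A = 0.55 × 0.2304 = 0.12672
  π_B·L_B = 0.45 × 0.3844 = 0.17298
Normaliser: 0.12672 + 0.17298 = 0.2997
Responsibility of Component A: 0.12672 / 0.2997 ≈ 0.423

0.423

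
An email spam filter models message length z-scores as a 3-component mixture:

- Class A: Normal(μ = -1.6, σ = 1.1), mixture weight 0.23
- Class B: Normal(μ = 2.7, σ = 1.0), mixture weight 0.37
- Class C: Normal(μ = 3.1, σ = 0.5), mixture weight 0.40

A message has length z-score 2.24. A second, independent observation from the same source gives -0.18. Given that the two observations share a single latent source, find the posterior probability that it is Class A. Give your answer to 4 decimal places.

By Bayes' theorem, P(k | x) = P(Z=k) f_k(x) / Σ_j P(Z=j) f_j(x).
Since both observations come from the same component, the likelihood for component k is f_k(x₁)·f_k(x₂).
  p_A = [(1/(1.1·√(2π)))·exp(−(2.24−-1.6)²/(2·1.1²)) = 0.362675·exp(-6.09322) = 0.000818963] × [0.157635] = 0.000129097
  p_B = [(1/(1.0·√(2π)))·exp(−(2.24−2.7)²/(2·1.0²)) = 0.398942·exp(-0.10580) = 0.35889] × [0.00630673] = 0.00226342
  p_C = [(1/(0.5·√(2π)))·exp(−(2.24−3.1)²/(2·0.5²)) = 0.797885·exp(-1.47920) = 0.181774] × [3.60838e-10] = 6.5591e-11
Multiply by the mixture weights:
  P(Z=A)·p_A = 0.23 × 0.000129097 = 2.96924e-05
  P(Z=B)·p_B = 0.37 × 0.00226342 = 0.000837466
  P(Z=C)·p_C = 0.40 × 6.5591e-11 = 2.62364e-11
Sum: 2.96924e-05 + 0.000837466 + 2.62364e-11 = 0.000867159
Responsibility of Class A: 2.96924e-05 / 0.000867159 ≈ 0.0342

0.0342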